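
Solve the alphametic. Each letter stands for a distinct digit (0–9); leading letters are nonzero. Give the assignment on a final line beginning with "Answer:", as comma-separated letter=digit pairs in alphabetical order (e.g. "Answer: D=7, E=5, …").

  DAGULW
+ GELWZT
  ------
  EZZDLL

Step 1. [col 1: W + T ≡ L (mod 10)] no forcing yet in column 1 (carry-in 0); L=8 is free and consistent — try it, so L=8.
Step 2. [col 1: W + T ≡ L (mod 10)] column 1 (W + T ≡ L (mod 10), carry-in 0) doesn't pin W yet; pick W=6 and continue, so W=6.
Step 3. [col 1: W + T ≡ L (mod 10)] column 1 reads W+T+carry(0)=L with W=6, L=8; with digits 6,8 already taken and all letters distinct, the only value for T is 2 ⇒ T=2.
Step 4. [col 2: L + Z ≡ L (mod 10)] from column 2 (L=8, carry-in 0, digits 2,6,8 already taken and all letters distinct): Z must equal 0, so Z=0.
Step 5. [col 3: U + W ≡ D (mod 10)] U=7 is one option consistent with column 3 (U + W ≡ D (mod 10), carry-in 0) — take it, so U=7.
Step 6. [col 3: U + W ≡ D (mod 10)] from column 3 (U=7, W=6, carry-in 0, digits 0,2,6,7,8 already taken and all letters distinct): D must equal 3 ⇒ D=3.
Step 7. [col 4: G + L ≡ Z (mod 10)] column 4 reads G+L+carry(1)=Z with L=8, Z=0; with digits 0,2,3,6,7,8 already taken and all letters distinct, the only value for G is 1, so G=1.
Step 8. [col 5: A + E ≡ Z (mod 10)] A=4 is one option consistent with column 5 (A + E ≡ Z (mod 10), carry-in 1) — take it. So A=4.
Step 9. [col 5: A + E ≡ Z (mod 10)] column 5 reads A+E+carry(1)=Z with A=4, Z=0; with digits 0,1,2,3,4,6,7,8 already taken and all letters distinct, the only value for E is 5. So E=5.

Answer: A=4, D=3, E=5, G=1, L=8, T=2, U=7, W=6, Z=0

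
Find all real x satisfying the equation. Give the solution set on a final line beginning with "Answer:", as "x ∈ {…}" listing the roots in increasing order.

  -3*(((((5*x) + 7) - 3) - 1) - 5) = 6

Step 1. [-3*(((((5*x) + 7) - 3) - 1) - 5) = 6] LHS = -3·(…); ÷-3 both sides, so div: ((((5*x) + 7) - 3) - 1) - 5 = -2.
Step 2. [((((5*x) + 7) - 3) - 1) - 5 = -2] the outer -5 inverts by adding 5 ⇒ sub: (((5*x) + 7) - 3) - 1 = 3.
Step 3. [(((5*x) + 7) - 3) - 1 = 3] add 1: x sits inside (… - 1). So sub: ((5*x) + 7) - 3 = 4.
Step 4. [((5*x) + 7) - 3 = 4] add 3: x sits inside (… - 3), so sub: (5*x) + 7 = 7.
Step 5. [(5*x) + 7 = 7] 7 comes off first (subtract 7) ⇒ sub: 5*x = 0.
Step 6. [5*x = 0] 5·(inner) — divide through by 5, so div: x = 0.

Answer: x ∈ {0}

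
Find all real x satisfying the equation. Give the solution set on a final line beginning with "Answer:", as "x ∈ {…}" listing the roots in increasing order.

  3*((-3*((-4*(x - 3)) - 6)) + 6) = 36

Step 1. [3*((-3*((-4*(x - 3)) - 6)) + 6) = 36] divide by the outer 3. So div: (-3*((-4*(x - 3)) - 6)) + 6 = 12.
Step 2. [(-3*((-4*(x - 3)) - 6)) + 6 = 12] the outer +6 inverts by subtracting 6, so sub: -3*((-4*(x - 3)) - 6) = 6.
Step 3. [-3*((-4*(x - 3)) - 6) = 6] divide by the outer -3, so div: (-4*(x - 3)) - 6 = -2.
Step 4. [(-4*(x - 3)) - 6 = -2] the outer -6 inverts by adding 6. So sub: -4*(x - 3) = 4.
Step 5. [-4*(x - 3) = 4] leading coefficient -4: divide by -4, so div: x - 3 = -1.
Step 6. [x - 3 = -1] -3 is outermost — add 3 both sides, so sub: x = 2.

Answer: x ∈ {2}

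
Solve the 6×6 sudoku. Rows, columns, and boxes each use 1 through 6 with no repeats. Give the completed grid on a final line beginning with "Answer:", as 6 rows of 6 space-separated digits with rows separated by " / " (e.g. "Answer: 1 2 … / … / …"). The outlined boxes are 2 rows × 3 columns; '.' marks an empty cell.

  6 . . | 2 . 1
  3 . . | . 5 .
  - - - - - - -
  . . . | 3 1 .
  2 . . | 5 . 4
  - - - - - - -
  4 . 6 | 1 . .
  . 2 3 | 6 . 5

Step 1. [r2c4∈{4}] r2c4's peers cover all but 4. So r2c4=4.
Step 2. [r3c6∈{2,6}] 2 has one home in row 3: r3c6. So r3c6=2.
Step 3. [r3c2∈{4,5,6}] row 3 places 6 nowhere but r3c2 ⇒ r3c2=6.
Step 4. [r2c2∈{1}] only 1 remains possible at r2c2, so r2c2=1.
Step 5. [r3c3∈{4,5}] in row 3, 4 fits only at r3c3. So r3c3=4.
Step 6. [r5c2∈{5}] r5c2 is down to just 5, so r5c2=5.
Step 7. [r5c6∈{3}] r5c6 is down to just 3. So r5c6=3.
Step 8. [r6c5∈{4}] r6c5 is down to just 4. So r6c5=4.
Step 9. [r4c2∈{3}] r4c2 has the single candidate 3, so r4c2=3.
Step 10. [r3c1∈{5}] only 5 remains possible at r3c1. So r3c1=5.
Step 11. [r4c5∈{6}] nothing but 6 survives at r4c5, so r4c5=6.
Step 12. [r4c3∈{1}] nothing but 1 survives at r4c3 ⇒ r4c3=1.
Step 13. [r1c5∈{3}] only 3 remains possible at r1c5 ⇒ r1c5=3.
Step 14. [r5c5∈{2}] r5c5's peers cover all but 2. So r5c5=2.
Step 15. [r2c6∈{6}] r2c6's peers cover all but 6. So r2c6=6.
Step 16. [r1c2∈{4}] r1c2's peers cover all but 4, so r1c2=4.
Step 17. [r2c3∈{2}] nothing but 2 survives at r2c3 ⇒ r2c3=2.
Step 18. [r6c1∈{1}] nothing but 1 survives at r6c1 ⇒ r6c1=1.
Step 19. [r1c3∈{5}] only 5 remains possible at r1c3, so r1c3=5.

Answer: 6 4 5 2 3 1 / 3 1 2 4 5 6 / 5 6 4 3 1 2 / 2 3 1 5 6 4 / 4 5 6 1 2 3 / 1 2 3 6 4 5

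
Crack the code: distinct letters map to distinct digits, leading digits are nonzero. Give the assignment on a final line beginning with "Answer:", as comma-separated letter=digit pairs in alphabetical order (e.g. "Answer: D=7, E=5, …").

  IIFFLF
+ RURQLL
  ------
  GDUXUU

Step 1. [col 1: F + L ≡ U (mod 10)] L=6 is one option consistent with column 1 (F + L ≡ U (mod 10), carry-in 0) — take it, so L=6.
Step 2. [col 1: F + L ≡ U (mod 10)] U=3 is one option consistent with column 1 (F + L ≡ U (mod 10), carry-in 0) — take it, so U=3.
Step 3. [col 1: F + L ≡ U (mod 10)] column 1 reads F+L+carry(0)=U with L=6, U=3; with digits 3,6 already taken and all letters distinct, the only value for F is 7 ⇒ F=7.
Step 4. [col 3: F + Q ≡ X (mod 10)] column 3 (F + Q ≡ X (mod 10), carry-in 1) doesn't pin Q yet; pick Q=2 and continue. So Q=2.
Step 5. [col 3: F + Q ≡ X (mod 10)] from column 3 (F=7, Q=2, carry-in 1, digits 2,3,6,7 already taken and all letters distinct): X must equal 0 ⇒ X=0.
Step 6. [col 4: F + R ≡ U (mod 10)] in column 4 we have F+R≡U with carry-in 1; given F=7, U=3 and digits 0,2,3,6,7 already taken and all letters distinct, that pins R to 5 ⇒ R=5.
Step 7. [col 5: I + U ≡ D (mod 10)] column 5 reads I+U+carry(1)=D with U=3; with digits 0,2,3,5,6,7 already taken and all letters distinct, the only value for I is 4, so I=4.
Step 8. [col 5: I + U ≡ D (mod 10)] from column 5 (I=4, U=3, carry-in 1, digits 0,2,3,4,5,6,7 already taken and all letters distinct): D must equal 8, so D=8.
Step 9. [col 6: I + R ≡ G (mod 10)] column 6: given I=4, R=5, carry-in 0, and digits 0,2,3,4,5,6,7,8 already taken and all letters distinct, I+R≡G (mod 10) forces G=9, so G=9.

Answer: D=8, F=7, G=9, I=4, L=6, Q=2, R=5, U=3, X=0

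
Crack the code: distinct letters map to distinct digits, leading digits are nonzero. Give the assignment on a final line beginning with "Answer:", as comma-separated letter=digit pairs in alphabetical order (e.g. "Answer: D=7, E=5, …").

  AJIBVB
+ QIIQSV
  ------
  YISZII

Step 1. [col 1: B + V ≡ I (mod 10)] column 1 (B + V ≡ I (mod 10), carry-in 0) doesn't pin B yet; pick B=8 and continue. So B=8.
Step 2. [col 1: B + V ≡ I (mod 10)] V=5 is one option consistent with column 1 (B + V ≡ I (mod 10), carry-in 0) — take it. So V=5.
Step 3. [col 1: B + V ≡ I (mod 10)] in column 1 we have B+V≡I with carry-in 0; given B=8, V=5 and digits 5,8 already taken and all letters distinct, that pins I to 3 ⇒ I=3.
Step 4. [col 2: V + S ≡ I (mod 10)] in column 2 we have V+S≡I with carry-in 1; given V=5, I=3 and digits 3,5,8 already taken and all letters distinct, that pins S to 7. So S=7.
Step 5. [col 3: B + Q ≡ Z (mod 10)] several values work for Q in column 3 (B + Q ≡ Z (mod 10), carry-in 1); try Q=2. So Q=2.
Step 6. [col 3: B + Q ≡ Z (mod 10)] column 3: given B=8, Q=2, carry-in 1, and digits 2,3,5,7,8 already taken and all letters distinct, B+Q≡Z (mod 10) forces Z=1. So Z=1.
Step 7. [col 5: J + I ≡ I (mod 10)] from column 5 (I=3, carry-in 0, digits 1,2,3,5,7,8 already taken and all letters distinct): J must equal 0 ⇒ J=0.
Step 8. [col 6: A + Q ≡ Y (mod 10)] in column 6 we have A+Q≡Y with carry-in 0; given Q=2 and digits 0,1,2,3,5,7,8 already taken and all letters distinct, that pins Y to 6 ⇒ Y=6.
Step 9. [col 6: A + Q ≡ Y (mod 10)] column 6 reads A+Q+carry(0)=Y with Q=2, Y=6; with digits 0,1,2,3,5,6,7,8 already taken and all letters distinct, the only value for A is 4, so A=4.

Answer: A=4, B=8, I=3, J=0, Q=2, S=7, V=5, Y=6, Z=1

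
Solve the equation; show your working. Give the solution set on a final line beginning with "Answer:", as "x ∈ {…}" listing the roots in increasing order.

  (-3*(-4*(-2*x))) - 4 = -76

Step 1. [(-3*(-4*(-2*x))) - 4 = -76] peel the -4: add 4 from each side. So sub: -3*(-4*(-2*x)) = -72.
Step 2. [-3*(-4*(-2*x)) = -72] LHS = -3·(…); ÷-3 both sides, so div: -4*(-2*x) = 24.
Step 3. [-4*(-2*x) = 24] leading coefficient -4: divide by -4, so div: -2*x = -6.
Step 4. [-2*x = -6] -2 out front; divide by -2 ⇒ div: x = 3.

Answer: x ∈ {3}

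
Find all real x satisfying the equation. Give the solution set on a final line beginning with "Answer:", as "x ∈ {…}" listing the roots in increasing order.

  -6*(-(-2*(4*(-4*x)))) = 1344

Step 1. [-6*(-(-2*(4*(-4*x)))) = 1344] LHS = -6·(…); ÷-6 both sides, so div: -(-2*(4*(-4*x))) = -224.
Step 2. [-(-2*(4*(-4*x))) = -224] LHS negated; negate both sides, so neg: -2*(4*(-4*x)) = 224.
Step 3. [-2*(4*(-4*x)) = 224] LHS = -2·(…); ÷-2 both sides, so div: 4*(-4*x) = -112.
Step 4. [4*(-4*x) = -112] leading coefficient 4: divide by 4, so div: -4*x = -28.
Step 5. [-4*x = -28] -4·(inner) — divide through by -4, so div: x = 7.

Answer: x ∈ {7}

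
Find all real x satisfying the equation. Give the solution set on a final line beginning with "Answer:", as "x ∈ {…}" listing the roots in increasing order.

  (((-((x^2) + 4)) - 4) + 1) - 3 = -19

Step 1. [(((-((x^2) + 4)) - 4) + 1) - 3 = -19] the outer -3 inverts by adding 3. So sub: ((-((x^2) + 4)) - 4) + 1 = -16.
Step 2. [((-((x^2) + 4)) - 4) + 1 = -16] peel the +1: subtract 1 from each side ⇒ sub: (-((x^2) + 4)) - 4 = -17.
Step 3. [(-((x^2) + 4)) - 4 = -17] add 4: x sits inside (… - 4), so sub: -((x^2) + 4) = -13.
Step 4. [-((x^2) + 4) = -13] LHS negated; negate both sides. So neg: (x^2) + 4 = 13.
Step 5. [(x^2) + 4 = 13] the outer +4 inverts by subtracting 4, so sub: x^2 = 9.
Step 6. [x^2 = 9] LHS squared, RHS 9 ≥ 0: apply √ (±) ⇒ sqrt: x = 3 or -3.

Answer: x ∈ {-3, 3}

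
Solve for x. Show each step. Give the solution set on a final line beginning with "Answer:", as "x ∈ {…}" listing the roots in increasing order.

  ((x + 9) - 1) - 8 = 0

Step 1. [((x + 9) - 1) - 8 = 0] peel the -8: add 8 from each side. So sub: (x + 9) - 1 = 8.
Step 2. [(x + 9) - 1 = 8] -1 is outermost — add 1 both sides. So sub: x + 9 = 9.
Step 3. [x + 9 = 9] 9 comes off first (subtract 9) ⇒ sub: x = 0.

Answer: x ∈ {0}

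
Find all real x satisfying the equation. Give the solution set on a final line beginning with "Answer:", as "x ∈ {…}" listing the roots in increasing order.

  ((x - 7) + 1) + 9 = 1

Step 1. [((x - 7) + 1) + 9 = 1] 9 comes off first (subtract 9) ⇒ sub: (x - 7) + 1 = -8.
Step 2. [(x - 7) + 1 = -8] +1 is outermost — subtract 1 both sides. So sub: x - 7 = -9.
Step 3. [x - 7 = -9] -7 is outermost — add 7 both sides ⇒ sub: x = -2.

Answer: x ∈ {-2}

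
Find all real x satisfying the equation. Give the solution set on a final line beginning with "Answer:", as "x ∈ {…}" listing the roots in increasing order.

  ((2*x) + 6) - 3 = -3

Step 1. [((2*x) + 6) - 3 = -3] -3 is outermost — add 3 both sides, so sub: (2*x) + 6 = 0.
Step 2. [(2*x) + 6 = 0] the outer +6 inverts by subtracting 6, so sub: 2*x = -6.
Step 3. [2*x = -6] LHS = 2·(…); ÷2 both sides ⇒ div: x = -3.

Answer: x ∈ {-3}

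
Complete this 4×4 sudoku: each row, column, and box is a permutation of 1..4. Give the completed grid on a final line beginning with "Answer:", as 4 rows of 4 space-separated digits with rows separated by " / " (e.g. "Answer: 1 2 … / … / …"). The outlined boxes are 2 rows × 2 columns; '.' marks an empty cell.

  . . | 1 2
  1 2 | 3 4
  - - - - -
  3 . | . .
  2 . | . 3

Step 1. [r4c2∈{1,4}] across row 4, 1 lands solely at r4c2. So r4c2=1.
Step 2. [r3c2∈{4}] r3c2 is down to just 4. So r3c2=4.
Step 3. [r3c4∈{1}] r3c4's peers cover all but 1 ⇒ r3c4=1.
Step 4. [r4c3∈{4}] r4c3's peers cover all but 4 ⇒ r4c3=4.
Step 5. [r3c3∈{2}] r3c3's peers cover all but 2, so r3c3=2.
Step 6. [r1c2∈{3}] nothing but 3 survives at r1c2, so r1c2=3.
Step 7. [r1c1∈{4}] nothing but 4 survives at r1c1, so r1c1=4.

Answer: 4 3 1 2 / 1 2 3 4 / 3 4 2 1 / 2 1 4 3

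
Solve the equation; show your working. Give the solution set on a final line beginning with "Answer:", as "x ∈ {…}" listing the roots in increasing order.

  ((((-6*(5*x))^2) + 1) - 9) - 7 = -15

Step 1. [((((-6*(5*x))^2) + 1) - 9) - 7 = -15] peel the -7: add 7 from each side ⇒ sub: (((-6*(5*x))^2) + 1) - 9 = -8.
Step 2. [(((-6*(5*x))^2) + 1) - 9 = -8] 9 comes off first (add 9). So sub: ((-6*(5*x))^2) + 1 = 1.
Step 3. [((-6*(5*x))^2) + 1 = 1] the outer +1 inverts by subtracting 1. So sub: (-6*(5*x))^2 = 0.
Step 4. [(-6*(5*x))^2 = 0] LHS squared, RHS 0 ≥ 0: apply √ (±) ⇒ sqrt: -6*(5*x) = 0.
Step 5. [-6*(5*x) = 0] -6·(inner) — divide through by -6, so div: 5*x = 0.
Step 6. [5*x = 0] 5·(inner) — divide through by 5, so div: x = 0.

Answer: x ∈ {0}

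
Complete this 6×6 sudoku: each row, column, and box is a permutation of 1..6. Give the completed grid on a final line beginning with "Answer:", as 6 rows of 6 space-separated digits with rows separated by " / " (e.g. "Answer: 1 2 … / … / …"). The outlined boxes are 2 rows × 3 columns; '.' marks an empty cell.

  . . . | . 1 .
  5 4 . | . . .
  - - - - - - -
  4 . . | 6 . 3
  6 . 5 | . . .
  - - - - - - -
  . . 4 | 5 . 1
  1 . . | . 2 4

Step 1. [r4c2∈{1,2,3}] in row 4, 3 fits only at r4c2 ⇒ r4c2=3.
Step 2. [r2c3∈{1,2,3,6}] row 2 places 1 nowhere but r2c3, so r2c3=1.
Step 3. [r6c4∈{3}] r6c4's peers cover all but 3 ⇒ r6c4=3.
Step 4. [r2c4∈{2}] r2c4 is down to just 2. So r2c4=2.
Step 5. [r1c3∈{2,3,6}] col 3 places 3 nowhere but r1c3. So r1c3=3.
Step 6. [r1c2∈{2,6}] in box 1, 6 fits only at r1c2. So r1c2=6.
Step 7. [r5c2∈{2}] nothing but 2 survives at r5c2, so r5c2=2.
Step 8. [r5c5∈{6}] r5c5 has the single candidate 6 ⇒ r5c5=6.
Step 9. [r4c5∈{4}] r4c5 is down to just 4 ⇒ r4c5=4.
Step 10. [r1c1∈{2}] r1c1's peers cover all but 2 ⇒ r1c1=2.
Step 11. [r5c1∈{3}] only 3 remains possible at r5c1, so r5c1=3.
Step 12. [r3c5∈{5}] only 5 remains possible at r3c5. So r3c5=5.
Step 13. [r1c6∈{5}] r1c6's peers cover all but 5. So r1c6=5.
Step 14. [r4c4∈{1}] r4c4 has the single candidate 1 ⇒ r4c4=1.
Step 15. [r4c6∈{2}] r4c6 has the single candidate 2. So r4c6=2.
Step 16. [r2c6∈{6}] r2c6 is down to just 6 ⇒ r2c6=6.
Step 17. [r1c4∈{4}] only 4 remains possible at r1c4 ⇒ r1c4=4.
Step 18. [r2c5∈{3}] only 3 remains possible at r2c5 ⇒ r2c5=3.
Step 19. [r6c3∈{6}] r6c3 is down to just 6. So r6c3=6.
Step 20. [r3c3∈{2}] r3c3's peers cover all but 2 ⇒ r3c3=2.
Step 21. [r3c2∈{1}] nothing but 1 survives at r3c2. So r3c2=1.
Step 22. [r6c2∈{5}] r6c2 is down to just 5 ⇒ r6c2=5.

Answer: 2 6 3 4 1 5 / 5 4 1 2 3 6 / 4 1 2 6 5 3 / 6 3 5 1 4 2 / 3 2 4 5 6 1 / 1 5 6 3 2 4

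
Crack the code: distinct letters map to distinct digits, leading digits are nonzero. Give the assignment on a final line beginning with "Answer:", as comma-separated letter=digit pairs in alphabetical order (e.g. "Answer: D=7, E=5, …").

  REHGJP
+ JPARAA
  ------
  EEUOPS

Step 1. [col 1: P + A ≡ S (mod 10)] column 1 (P + A ≡ S (mod 10), carry-in 0) doesn't pin S yet; pick S=6 and continue ⇒ S=6.
Step 2. [col 1: P + A ≡ S (mod 10)] several values work for P in column 1 (P + A ≡ S (mod 10), carry-in 0); try P=9, so P=9.
Step 3. [col 1: P + A ≡ S (mod 10)] from column 1 (P=9, S=6, carry-in 0, digits 6,9 already taken and all letters distinct): A must equal 7. So A=7.
Step 4. [col 2: J + A ≡ P (mod 10)] column 2: given A=7, P=9, carry-in 1, and digits 6,7,9 already taken and all letters distinct, J+A≡P (mod 10) forces J=1 ⇒ J=1.
Step 5. [col 3: G + R ≡ O (mod 10)] several values work for R in column 3 (G + R ≡ O (mod 10), carry-in 0); try R=2, so R=2.
Step 6. [col 3: G + R ≡ O (mod 10)] several values work for G in column 3 (G + R ≡ O (mod 10), carry-in 0); try G=8 ⇒ G=8.
Step 7. [col 3: G + R ≡ O (mod 10)] column 3: given G=8, R=2, carry-in 0, and digits 1,2,6,7,8,9 already taken and all letters distinct, G+R≡O (mod 10) forces O=0, so O=0.
Step 8. [col 4: H + A ≡ U (mod 10)] column 4 reads H+A+carry(1)=U with A=7; with digits 0,1,2,6,7,8,9 already taken and all letters distinct, the only value for U is 3, so U=3.
Step 9. [col 4: H + A ≡ U (mod 10)] in column 4 we have H+A≡U with carry-in 1; given A=7, U=3 and digits 0,1,2,3,6,7,8,9 already taken and all letters distinct, that pins H to 5 ⇒ H=5.
Step 10. [col 5: E + P ≡ E (mod 10)] column 5: given P=9, carry-in 1, and digits 0,1,2,3,5,6,7,8,9 already taken and all letters distinct, E+P≡E (mod 10) forces E=4 ⇒ E=4.

Answer: A=7, E=4, G=8, H=5, J=1, O=0, P=9, R=2, S=6, U=3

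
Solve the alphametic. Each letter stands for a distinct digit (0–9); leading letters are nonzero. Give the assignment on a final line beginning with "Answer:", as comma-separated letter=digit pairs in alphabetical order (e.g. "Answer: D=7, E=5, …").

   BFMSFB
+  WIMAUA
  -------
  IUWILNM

Step 1. [col 1: B + A ≡ M (mod 10)] several values work for B in column 1 (B + A ≡ M (mod 10), carry-in 0); try B=6 ⇒ B=6.
Step 2. [col 1: B + A ≡ M (mod 10)] several values work for M in column 1 (B + A ≡ M (mod 10), carry-in 0); try M=5, so M=5.
Step 3. [col 1: B + A ≡ M (mod 10)] column 1 reads B+A+carry(0)=M with B=6, M=5; with digits 5,6 already taken and all letters distinct, the only value for A is 9. So A=9.
Step 4. [col 2: F + U ≡ N (mod 10)] no forcing yet in column 2 (carry-in 1); N=3 is free and consistent — try it ⇒ N=3.
Step 5. [I] adding two 6-digit numbers gives at most 6+1 digits, and here it does — I is that final carry and must be 1 ⇒ I=1.
Step 6. [col 2: F + U ≡ N (mod 10)] column 2 (F + U ≡ N (mod 10), carry-in 1) doesn't pin U yet; pick U=0 and continue. So U=0.
Step 7. [col 2: F + U ≡ N (mod 10)] column 2 reads F+U+carry(1)=N with U=0, N=3; with digits 0,1,3,5,6,9 already taken and all letters distinct, the only value for F is 2, so F=2.
Step 8. [col 3: S + A ≡ L (mod 10)] column 3 reads S+A+carry(0)=L with A=9; with digits 0,1,2,3,5,6,9 already taken and all letters distinct, the only value for L is 7 ⇒ L=7.
Step 9. [col 3: S + A ≡ L (mod 10)] in column 3 we have S+A≡L with carry-in 0; given A=9, L=7 and digits 0,1,2,3,5,6,7,9 already taken and all letters distinct, that pins S to 8. So S=8.
Step 10. [col 5: F + I ≡ W (mod 10)] in column 5 we have F+I≡W with carry-in 1; given F=2, I=1 and digits 0,1,2,3,5,6,7,8,9 already taken and all letters distinct, that pins W to 4. So W=4.

Answer: A=9, B=6, F=2, I=1, L=7, M=5, N=3, S=8, U=0, W=4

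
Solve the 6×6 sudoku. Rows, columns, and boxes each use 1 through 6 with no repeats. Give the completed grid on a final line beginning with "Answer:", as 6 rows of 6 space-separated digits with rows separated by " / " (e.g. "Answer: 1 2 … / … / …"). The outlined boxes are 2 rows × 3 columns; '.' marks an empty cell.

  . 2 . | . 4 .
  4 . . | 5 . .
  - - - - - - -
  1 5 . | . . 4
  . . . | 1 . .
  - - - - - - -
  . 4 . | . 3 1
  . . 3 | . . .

Step 1. [r2c5∈{1,2,6}] r2c5 is the only open cell in col 5 admitting 1. So r2c5=1.
Step 2. [r2c3∈{6}] r2c3 is down to just 6 ⇒ r2c3=6.
Step 3. [r3c3∈{2}] r3c3's peers cover all but 2. So r3c3=2.
Step 4. [r3c5∈{6}] nothing but 6 survives at r3c5. So r3c5=6.
Step 5. [r2c2∈{3}] r2c2's peers cover all but 3 ⇒ r2c2=3.
Step 6. [r5c3∈{5}] r5c3 has the single candidate 5. So r5c3=5.
Step 7. [r2c6∈{2}] r2c6 is down to just 2, so r2c6=2.
Step 8. [r3c4∈{3}] nothing but 3 survives at r3c4. So r3c4=3.
Step 9. [r1c4∈{6}] r1c4 is down to just 6. So r1c4=6.
Step 10. [r5c1∈{2,6}] 6 has one home in row 5: r5c1. So r5c1=6.
Step 11. [r4c5∈{2,5}] across row 4, 2 lands solely at r4c5 ⇒ r4c5=2.
Step 12. [r4c6∈{5}] r4c6's peers cover all but 5, so r4c6=5.
Step 13. [r6c1∈{2}] nothing but 2 survives at r6c1. So r6c1=2.
Step 14. [r1c3∈{1}] r1c3's peers cover all but 1, so r1c3=1.
Step 15. [r1c1∈{5}] r1c1's peers cover all but 5. So r1c1=5.
Step 16. [r4c3∈{4}] r4c3's peers cover all but 4 ⇒ r4c3=4.
Step 17. [r1c6∈{3}] r1c6 has the single candidate 3. So r1c6=3.
Step 18. [r6c6∈{6}] r6c6's peers cover all but 6 ⇒ r6c6=6.
Step 19. [r5c4∈{2}] r5c4 has the single candidate 2, so r5c4=2.
Step 20. [r6c2∈{1}] r6c2's peers cover all but 1, so r6c2=1.
Step 21. [r4c1∈{3}] r4c1's peers cover all but 3. So r4c1=3.
Step 22. [r4c2∈{6}] r4c2 has the single candidate 6 ⇒ r4c2=6.
Step 23. [r6c5∈{5}] nothing but 5 survives at r6c5 ⇒ r6c5=5.
Step 24. [r6c4∈{4}] r6c4 is down to just 4 ⇒ r6c4=4.

Answer: 5 2 1 6 4 3 / 4 3 6 5 1 2 / 1 5 2 3 6 4 / 3 6 4 1 2 5 / 6 4 5 2 3 1 / 2 1 3 4 5 6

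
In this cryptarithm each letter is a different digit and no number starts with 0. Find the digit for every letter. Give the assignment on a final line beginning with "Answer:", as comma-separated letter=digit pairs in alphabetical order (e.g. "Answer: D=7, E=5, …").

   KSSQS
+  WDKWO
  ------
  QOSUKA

Step 1. [col 1: S + O ≡ A (mod 10)] no forcing yet in column 1 (carry-in 0); O=3 is free and consistent — try it. So O=3.
Step 2. [col 1: S + O ≡ A (mod 10)] several values work for A in column 1 (S + O ≡ A (mod 10), carry-in 0); try A=5. So A=5.
Step 3. [Q] Q is the leading digit of a 6-digit sum of two 5-digit numbers; the final carry is exactly 1. So Q=1.
Step 4. [col 1: S + O ≡ A (mod 10)] from column 1 (O=3, A=5, carry-in 0, digits 1,3,5 already taken and all letters distinct): S must equal 2, so S=2.
Step 5. [col 2: Q + W ≡ K (mod 10)] column 2 (Q + W ≡ K (mod 10), carry-in 0) doesn't pin W yet; pick W=6 and continue ⇒ W=6.
Step 6. [col 2: Q + W ≡ K (mod 10)] in column 2 we have Q+W≡K with carry-in 0; given Q=1, W=6 and digits 1,2,3,5,6 already taken and all letters distinct, that pins K to 7. So K=7.
Step 7. [col 3: S + K ≡ U (mod 10)] column 3: given S=2, K=7, carry-in 0, and digits 1,2,3,5,6,7 already taken and all letters distinct, S+K≡U (mod 10) forces U=9 ⇒ U=9.
Step 8. [col 4: S + D ≡ S (mod 10)] column 4 reads S+D+carry(0)=S with S=2; with digits 1,2,3,5,6,7,9 already taken and all letters distinct, the only value for D is 0 ⇒ D=0.

Answer: A=5, D=0, K=7, O=3, Q=1, S=2, U=9, W=6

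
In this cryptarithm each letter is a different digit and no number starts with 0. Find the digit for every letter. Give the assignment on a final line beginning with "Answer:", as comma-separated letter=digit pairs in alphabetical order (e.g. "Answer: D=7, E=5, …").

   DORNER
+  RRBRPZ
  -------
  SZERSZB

Step 1. [col 1: R + Z ≡ B (mod 10)] B=9 is one option consistent with column 1 (R + Z ≡ B (mod 10), carry-in 0) — take it ⇒ B=9.
Step 2. [col 1: R + Z ≡ B (mod 10)] several values work for R in column 1 (R + Z ≡ B (mod 10), carry-in 0); try R=7, so R=7.
Step 3. [S] the sum has 7 digits but both addends have 6; that extra leading digit S is the final carry, namely 1. So S=1.
Step 4. [col 1: R + Z ≡ B (mod 10)] from column 1 (R=7, B=9, carry-in 0, digits 1,7,9 already taken and all letters distinct): Z must equal 2, so Z=2.
Step 5. [col 2: E + P ≡ Z (mod 10)] column 2 (E + P ≡ Z (mod 10), carry-in 0) doesn't pin P yet; pick P=4 and continue ⇒ P=4.
Step 6. [col 2: E + P ≡ Z (mod 10)] column 2: given P=4, Z=2, carry-in 0, and digits 1,2,4,7,9 already taken and all letters distinct, E+P≡Z (mod 10) forces E=8. So E=8.
Step 7. [col 3: N + R ≡ S (mod 10)] from column 3 (R=7, S=1, carry-in 1, digits 1,2,4,7,8,9 already taken and all letters distinct): N must equal 3, so N=3.
Step 8. [col 5: O + R ≡ E (mod 10)] from column 5 (R=7, E=8, carry-in 1, digits 1,2,3,4,7,8,9 already taken and all letters distinct): O must equal 0, so O=0.
Step 9. [col 6: D + R ≡ Z (mod 10)] from column 6 (R=7, Z=2, carry-in 0, digits 0,1,2,3,4,7,8,9 already taken and all letters distinct): D must equal 5. So D=5.

Answer: B=9, D=5, E=8, N=3, O=0, P=4, R=7, S=1, Z=2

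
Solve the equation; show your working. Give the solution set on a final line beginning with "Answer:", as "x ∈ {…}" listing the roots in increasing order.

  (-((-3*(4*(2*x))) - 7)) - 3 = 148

Step 1. [(-((-3*(4*(2*x))) - 7)) - 3 = 148] add 3: x sits inside (… - 3), so sub: -((-3*(4*(2*x))) - 7) = 151.
Step 2. [-((-3*(4*(2*x))) - 7) = 151] LHS negated; negate both sides ⇒ neg: (-3*(4*(2*x))) - 7 = -151.
Step 3. [(-3*(4*(2*x))) - 7 = -151] the outer -7 inverts by adding 7. So sub: -3*(4*(2*x)) = -144.
Step 4. [-3*(4*(2*x)) = -144] LHS = -3·(…); ÷-3 both sides. So div: 4*(2*x) = 48.
Step 5. [4*(2*x) = 48] 4 out front; divide by 4 ⇒ div: 2*x = 12.
Step 6. [2*x = 12] 2 out front; divide by 2. So div: x = 6.

Answer: x ∈ {6}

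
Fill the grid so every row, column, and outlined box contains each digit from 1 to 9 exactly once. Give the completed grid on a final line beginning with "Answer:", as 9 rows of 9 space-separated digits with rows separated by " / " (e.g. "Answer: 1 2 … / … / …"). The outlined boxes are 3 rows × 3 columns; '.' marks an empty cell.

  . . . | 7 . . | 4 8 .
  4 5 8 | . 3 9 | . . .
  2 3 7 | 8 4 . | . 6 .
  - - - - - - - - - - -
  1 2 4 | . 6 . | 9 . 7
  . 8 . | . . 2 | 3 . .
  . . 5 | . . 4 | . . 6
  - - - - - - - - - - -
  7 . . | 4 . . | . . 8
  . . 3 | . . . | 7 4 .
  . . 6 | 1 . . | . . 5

Step 1. [r5c3∈{9}] r5c3 is down to just 9, so r5c3=9.
Step 2. [r9c7∈{2}] r9c7 is down to just 2 ⇒ r9c7=2.
Step 3. [r2c7∈{1}] r2c7 has the single candidate 1. So r2c7=1.
Step 4. [r4c6∈{3,5,8}] 8 has one home in row 4: r4c6 ⇒ r4c6=8.
Step 5. [r8c1∈{5,8,9}] col 1 places 5 nowhere but r8c1. So r8c1=5.
Step 6. [r1c3∈{1}] only 1 remains possible at r1c3, so r1c3=1.
Step 7. [r5c5∈{1,5,7}] across row 5, 7 lands solely at r5c5. So r5c5=7.
Step 8. [r8c5∈{2,8,9}] row 8 places 8 nowhere but r8c5, so r8c5=8.
Step 9. [r9c5∈{9}] r9c5 is down to just 9 ⇒ r9c5=9.
Step 10. [r7c8∈{1,3,9}] r7c8 is the only open cell in col 8 admitting 9, so r7c8=9.
Step 11. [r1c2∈{6,9}] across col 2, 6 lands solely at r1c2. So r1c2=6.
Step 12. [r1c6∈{5}] r1c6 is down to just 5 ⇒ r1c6=5.
Step 13. [r2c9∈{2}] r2c9 is down to just 2 ⇒ r2c9=2.
Step 14. [r5c4∈{5}] only 5 remains possible at r5c4 ⇒ r5c4=5.
Step 15. [r5c8∈{1}] r5c8 has the single candidate 1 ⇒ r5c8=1.
Step 16. [r7c6∈{3,6}] r7c6 is the only open cell in row 7 admitting 3 ⇒ r7c6=3.
Step 17. [r8c4∈{2,6}] 2 has one home in row 8: r8c4. So r8c4=2.
Step 18. [r1c1∈{9}] r1c1 has the single candidate 9, so r1c1=9.
Step 19. [r6c4∈{3,9}] row 6 places 9 nowhere but r6c4, so r6c4=9.
Step 20. [r8c2∈{1,9}] 9 has one home in row 8: r8c2. So r8c2=9.
Step 21. [r9c1∈{8}] r9c1 is down to just 8. So r9c1=8.
Step 22. [r9c2∈{4}] r9c2 is down to just 4, so r9c2=4.
Step 23. [r6c2∈{7}] only 7 remains possible at r6c2 ⇒ r6c2=7.
Step 24. [r6c1∈{3}] r6c1's peers cover all but 3. So r6c1=3.
Step 25. [r7c3∈{2}] r7c3 is down to just 2, so r7c3=2.
Step 26. [r8c9∈{1}] r8c9 has the single candidate 1. So r8c9=1.
Step 27. [r2c4∈{6}] r2c4 has the single candidate 6, so r2c4=6.
Step 28. [r9c6∈{7}] only 7 remains possible at r9c6. So r9c6=7.
Step 29. [r6c5∈{1}] nothing but 1 survives at r6c5, so r6c5=1.
Step 30. [r5c1∈{6}] only 6 remains possible at r5c1 ⇒ r5c1=6.
Step 31. [r3c6∈{1}] r3c6's peers cover all but 1. So r3c6=1.
Step 32. [r6c8∈{2}] r6c8's peers cover all but 2, so r6c8=2.
Step 33. [r3c9∈{9}] nothing but 9 survives at r3c9. So r3c9=9.
Step 34. [r4c4∈{3}] nothing but 3 survives at r4c4 ⇒ r4c4=3.
Step 35. [r6c7∈{8}] r6c7 has the single candidate 8, so r6c7=8.
Step 36. [r4c8∈{5}] r4c8's peers cover all but 5 ⇒ r4c8=5.
Step 37. [r2c8∈{7}] r2c8 is down to just 7, so r2c8=7.
Step 38. [r8c6∈{6}] only 6 remains possible at r8c6, so r8c6=6.
Step 39. [r5c9∈{4}] r5c9 has the single candidate 4 ⇒ r5c9=4.
Step 40. [r7c2∈{1}] only 1 remains possible at r7c2 ⇒ r7c2=1.
Step 41. [r7c5∈{5}] nothing but 5 survives at r7c5 ⇒ r7c5=5.
Step 42. [r7c7∈{6}] r7c7 has the single candidate 6, so r7c7=6.
Step 43. [r9c8∈{3}] r9c8's peers cover all but 3, so r9c8=3.
Step 44. [r3c7∈{5}] nothing but 5 survives at r3c7 ⇒ r3c7=5.
Step 45. [r1c5∈{2}] nothing but 2 survives at r1c5. So r1c5=2.
Step 46. [r1c9∈{3}] only 3 remains possible at r1c9. So r1c9=3.

Answer: 9 6 1 7 2 5 4 8 3 / 4 5 8 6 3 9 1 7 2 / 2 3 7 8 4 1 5 6 9 / 1 2 4 3 6 8 9 5 7 / 6 8 9 5 7 2 3 1 4 / 3 7 5 9 1 4 8 2 6 / 7 1 2 4 5 3 6 9 8 / 5 9 3 2 8 6 7 4 1 / 8 4 6 1 9 7 2 3 5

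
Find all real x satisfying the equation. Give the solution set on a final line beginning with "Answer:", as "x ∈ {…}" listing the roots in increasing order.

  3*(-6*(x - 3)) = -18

Step 1. [3*(-6*(x - 3)) = -18] divide by the outer 3, so div: -6*(x - 3) = -6.
Step 2. [-6*(x - 3) = -6] divide by the outer -6. So div: x - 3 = 1.
Step 3. [x - 3 = 1] 3 comes off first (add 3). So sub: x = 4.

Answer: x ∈ {4}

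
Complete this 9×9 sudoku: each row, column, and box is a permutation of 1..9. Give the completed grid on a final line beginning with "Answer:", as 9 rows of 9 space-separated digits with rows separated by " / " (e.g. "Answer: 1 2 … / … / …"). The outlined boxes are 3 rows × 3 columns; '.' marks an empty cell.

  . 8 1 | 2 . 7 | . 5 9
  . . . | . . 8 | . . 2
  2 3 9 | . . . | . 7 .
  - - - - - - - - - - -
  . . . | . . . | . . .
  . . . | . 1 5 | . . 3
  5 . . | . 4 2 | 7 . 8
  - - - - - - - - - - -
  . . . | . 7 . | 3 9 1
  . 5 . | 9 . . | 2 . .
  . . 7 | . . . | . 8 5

Step 1. [r6c2∈{1,6,9}] r6c2 is the only open cell in row 6 admitting 9. So r6c2=9.
Step 2. [r1c5∈{3,6}] 3 has one home in row 1: r1c5. So r1c5=3.
Step 3. [r7c4∈{4,5,6,8}] row 7 places 5 nowhere but r7c4, so r7c4=5.
Step 4. [r6c8∈{1,6}] across row 6, 1 lands solely at r6c8 ⇒ r6c8=1.
Step 5. [r9c1∈{1,3,4,6,9}] r9c1 is the only open cell in row 9 admitting 9, so r9c1=9.
Step 6. [r4c6∈{3,6,9}] 9 has one home in col 6: r4c6, so r4c6=9.
Step 7. [r8c5∈{6,8}] across box 8, 8 lands solely at r8c5. So r8c5=8.
Step 8. [r4c5∈{6}] r4c5 has the single candidate 6, so r4c5=6.
Step 9. [r4c9∈{4}] only 4 remains possible at r4c9, so r4c9=4.
Step 10. [r6c3∈{3,6}] across row 6, 6 lands solely at r6c3 ⇒ r6c3=6.
Step 11. [r3c9∈{6}] r3c9's peers cover all but 6 ⇒ r3c9=6.
Step 12. [r1c7∈{4}] r1c7 has the single candidate 4 ⇒ r1c7=4.
Step 13. [r9c7∈{6}] nothing but 6 survives at r9c7. So r9c7=6.
Step 14. [r1c1∈{6}] nothing but 6 survives at r1c1 ⇒ r1c1=6.
Step 15. [r8c6∈{1,3,4,6}] row 8 places 6 nowhere but r8c6. So r8c6=6.
Step 16. [r7c6∈{4}] nothing but 4 survives at r7c6, so r7c6=4.
Step 17. [r9c2∈{1,2,4}] r9c2 is the only open cell in row 9 admitting 4, so r9c2=4.
Step 18. [r3c6∈{1}] nothing but 1 survives at r3c6, so r3c6=1.
Step 19. [r4c2∈{1,2,7}] r4c2 is the only open cell in col 2 admitting 1. So r4c2=1.
Step 20. [r7c1∈{8}] r7c1 is down to just 8 ⇒ r7c1=8.
Step 21. [r7c3∈{2}] only 2 remains possible at r7c3. So r7c3=2.
Step 22. [r8c3∈{3}] nothing but 3 survives at r8c3. So r8c3=3.
Step 23. [r2c3∈{4,5}] in col 3, 5 fits only at r2c3 ⇒ r2c3=5.
Step 24. [r2c1∈{4,7}] in box 1, 4 fits only at r2c1. So r2c1=4.
Step 25. [r5c1∈{7}] r5c1 is down to just 7. So r5c1=7.
Step 26. [r6c4∈{3}] r6c4 has the single candidate 3, so r6c4=3.
Step 27. [r5c4∈{8}] r5c4 is down to just 8 ⇒ r5c4=8.
Step 28. [r4c8∈{2}] r4c8's peers cover all but 2, so r4c8=2.
Step 29. [r3c5∈{5}] r3c5's peers cover all but 5 ⇒ r3c5=5.
Step 30. [r2c4∈{6}] r2c4 is down to just 6 ⇒ r2c4=6.
Step 31. [r9c4∈{1}] r9c4's peers cover all but 1 ⇒ r9c4=1.
Step 32. [r4c4∈{7}] r4c4's peers cover all but 7. So r4c4=7.
Step 33. [r2c5∈{9}] nothing but 9 survives at r2c5 ⇒ r2c5=9.
Step 34. [r4c1∈{3}] r4c1's peers cover all but 3. So r4c1=3.
Step 35. [r2c2∈{7}] nothing but 7 survives at r2c2 ⇒ r2c2=7.
Step 36. [r9c5∈{2}] only 2 remains possible at r9c5. So r9c5=2.
Step 37. [r8c8∈{4}] r8c8's peers cover all but 4 ⇒ r8c8=4.
Step 38. [r3c7∈{8}] only 8 remains possible at r3c7 ⇒ r3c7=8.
Step 39. [r8c1∈{1}] r8c1 has the single candidate 1. So r8c1=1.
Step 40. [r5c7∈{9}] r5c7's peers cover all but 9, so r5c7=9.
Step 41. [r4c7∈{5}] only 5 remains possible at r4c7, so r4c7=5.
Step 42. [r9c6∈{3}] only 3 remains possible at r9c6, so r9c6=3.
Step 43. [r2c8∈{3}] only 3 remains possible at r2c8. So r2c8=3.
Step 44. [r5c3∈{4}] r5c3 is down to just 4 ⇒ r5c3=4.
Step 45. [r8c9∈{7}] r8c9 has the single candidate 7, so r8c9=7.
Step 46. [r4c3∈{8}] r4c3 is down to just 8, so r4c3=8.
Step 47. [r5c8∈{6}] nothing but 6 survives at r5c8. So r5c8=6.
Step 48. [r3c4∈{4}] nothing but 4 survives at r3c4 ⇒ r3c4=4.
Step 49. [r2c7∈{1}] r2c7 has the single candidate 1, so r2c7=1.
Step 50. [r7c2∈{6}] r7c2 is down to just 6, so r7c2=6.
Step 51. [r5c2∈{2}] nothing but 2 survives at r5c2 ⇒ r5c2=2.

Answer: 6 8 1 2 3 7 4 5 9 / 4 7 5 6 9 8 1 3 2 / 2 3 9 4 5 1 8 7 6 / 3 1 8 7 6 9 5 2 4 / 7 2 4 8 1 5 9 6 3 / 5 9 6 3 4 2 7 1 8 / 8 6 2 5 7 4 3 9 1 / 1 5 3 9 8 6 2 4 7 / 9 4 7 1 2 3 6 8 5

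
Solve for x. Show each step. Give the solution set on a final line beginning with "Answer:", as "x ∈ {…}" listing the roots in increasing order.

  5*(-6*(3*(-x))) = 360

Step 1. [5*(-6*(3*(-x))) = 360] LHS = 5·(…); ÷5 both sides ⇒ div: -6*(3*(-x)) = 72.
Step 2. [-6*(3*(-x)) = 72] LHS = -6·(…); ÷-6 both sides, so div: 3*(-x) = -12.
Step 3. [3*(-x) = -12] divide by the outer 3 ⇒ div: -x = -4.
Step 4. [-x = -4] flip signs both sides, so neg: x = 4.

Answer: x ∈ {4}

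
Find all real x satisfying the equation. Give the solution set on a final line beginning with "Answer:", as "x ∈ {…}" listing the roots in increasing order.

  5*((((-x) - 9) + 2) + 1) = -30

Step 1. [5*((((-x) - 9) + 2) + 1) = -30] 5·(inner) — divide through by 5. So div: (((-x) - 9) + 2) + 1 = -6.
Step 2. [(((-x) - 9) + 2) + 1 = -6] +1 is outermost — subtract 1 both sides ⇒ sub: ((-x) - 9) + 2 = -7.
Step 3. [((-x) - 9) + 2 = -7] +2 is outermost — subtract 2 both sides ⇒ sub: (-x) - 9 = -9.
Step 4. [(-x) - 9 = -9] add 9: x sits inside (… - 9) ⇒ sub: -x = 0.
Step 5. [-x = 0] leading − — multiply by −1 ⇒ neg: x = 0.

Answer: x ∈ {0}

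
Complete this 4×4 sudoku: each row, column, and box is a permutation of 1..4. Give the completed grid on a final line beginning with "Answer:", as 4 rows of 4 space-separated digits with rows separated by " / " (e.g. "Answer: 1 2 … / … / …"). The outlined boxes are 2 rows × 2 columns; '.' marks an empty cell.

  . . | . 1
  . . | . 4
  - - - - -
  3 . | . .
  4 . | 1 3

Step 1. [r1c1∈{2}] r1c1 is down to just 2 ⇒ r1c1=2.
Step 2. [r3c4∈{2}] r3c4 is down to just 2 ⇒ r3c4=2.
Step 3. [r1c3∈{3}] only 3 remains possible at r1c3, so r1c3=3.
Step 4. [r2c2∈{1,3}] across row 2, 3 lands solely at r2c2. So r2c2=3.
Step 5. [r1c2∈{4}] r1c2 has the single candidate 4, so r1c2=4.
Step 6. [r4c2∈{2}] r4c2 has the single candidate 2 ⇒ r4c2=2.
Step 7. [r3c2∈{1}] r3c2 is down to just 1 ⇒ r3c2=1.
Step 8. [r3c3∈{4}] r3c3 has the single candidate 4. So r3c3=4.
Step 9. [r2c1∈{1}] r2c1's peers cover all but 1, so r2c1=1.
Step 10. [r2c3∈{2}] r2c3's peers cover all but 2 ⇒ r2c3=2.

Answer: 2 4 3 1 / 1 3 2 4 / 3 1 4 2 / 4 2 1 3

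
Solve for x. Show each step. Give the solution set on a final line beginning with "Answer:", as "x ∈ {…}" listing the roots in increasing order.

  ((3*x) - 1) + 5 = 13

Step 1. [((3*x) - 1) + 5 = 13] subtract 5: x sits inside (… + 5) ⇒ sub: (3*x) - 1 = 8.
Step 2. [(3*x) - 1 = 8] -1 is outermost — add 1 both sides ⇒ sub: 3*x = 9.
Step 3. [3*x = 9] leading coefficient 3: divide by 3, so div: x = 3.

Answer: x ∈ {3}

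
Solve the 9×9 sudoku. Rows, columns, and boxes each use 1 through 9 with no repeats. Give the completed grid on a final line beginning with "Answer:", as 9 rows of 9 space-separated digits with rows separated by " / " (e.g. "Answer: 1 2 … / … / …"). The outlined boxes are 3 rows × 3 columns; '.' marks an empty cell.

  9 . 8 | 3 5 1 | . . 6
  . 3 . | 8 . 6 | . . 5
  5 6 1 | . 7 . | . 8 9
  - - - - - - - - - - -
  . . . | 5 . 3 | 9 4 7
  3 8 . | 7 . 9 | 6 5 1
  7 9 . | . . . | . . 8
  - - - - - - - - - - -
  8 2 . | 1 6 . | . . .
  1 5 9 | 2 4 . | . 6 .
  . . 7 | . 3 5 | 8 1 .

Step 1. [r5c5∈{2}] nothing but 2 survives at r5c5 ⇒ r5c5=2.
Step 2. [r3c7∈{2,3,4}] across row 3, 3 lands solely at r3c7. So r3c7=3.
Step 3. [r8c7∈{7}] r8c7 is down to just 7 ⇒ r8c7=7.
Step 4. [r9c2∈{4}] r9c2's peers cover all but 4, so r9c2=4.
Step 5. [r6c7∈{2}] only 2 remains possible at r6c7. So r6c7=2.
Step 6. [r6c6∈{4}] r6c6's peers cover all but 4. So r6c6=4.
Step 7. [r2c1∈{2,4}] across col 1, 4 lands solely at r2c1. So r2c1=4.
Step 8. [r1c8∈{2,7}] 2 has one home in row 1: r1c8. So r1c8=2.
Step 9. [r7c9∈{3,4}] in col 9, 4 fits only at r7c9, so r7c9=4.
Step 10. [r4c1∈{2,6}] across col 1, 2 lands solely at r4c1. So r4c1=2.
Step 11. [r6c5∈{1}] r6c5's peers cover all but 1 ⇒ r6c5=1.
Step 12. [r7c3∈{3}] nothing but 3 survives at r7c3 ⇒ r7c3=3.
Step 13. [r4c3∈{6}] r4c3 is down to just 6. So r4c3=6.
Step 14. [r3c4∈{4}] nothing but 4 survives at r3c4 ⇒ r3c4=4.
Step 15. [r6c4∈{6}] only 6 remains possible at r6c4 ⇒ r6c4=6.
Step 16. [r6c3∈{5}] nothing but 5 survives at r6c3, so r6c3=5.
Step 17. [r7c6∈{7}] r7c6's peers cover all but 7, so r7c6=7.
Step 18. [r2c5∈{9}] r2c5 has the single candidate 9. So r2c5=9.
Step 19. [r1c2∈{7}] nothing but 7 survives at r1c2, so r1c2=7.
Step 20. [r2c3∈{2}] r2c3 has the single candidate 2. So r2c3=2.
Step 21. [r9c9∈{2}] r9c9 has the single candidate 2, so r9c9=2.
Step 22. [r1c7∈{4}] only 4 remains possible at r1c7 ⇒ r1c7=4.
Step 23. [r4c5∈{8}] only 8 remains possible at r4c5 ⇒ r4c5=8.
Step 24. [r2c7∈{1}] nothing but 1 survives at r2c7 ⇒ r2c7=1.
Step 25. [r6c8∈{3}] r6c8's peers cover all but 3, so r6c8=3.
Step 26. [r7c7∈{5}] r7c7's peers cover all but 5 ⇒ r7c7=5.
Step 27. [r9c1∈{6}] r9c1 is down to just 6. So r9c1=6.
Step 28. [r2c8∈{7}] r2c8's peers cover all but 7 ⇒ r2c8=7.
Step 29. [r9c4∈{9}] r9c4 is down to just 9, so r9c4=9.
Step 30. [r8c6∈{8}] nothing but 8 survives at r8c6. So r8c6=8.
Step 31. [r5c3∈{4}] r5c3 has the single candidate 4 ⇒ r5c3=4.
Step 32. [r7c8∈{9}] r7c8 is down to just 9 ⇒ r7c8=9.
Step 33. [r4c2∈{1}] r4c2 is down to just 1. So r4c2=1.
Step 34. [r8c9∈{3}] only 3 remains possible at r8c9. So r8c9=3.
Step 35. [r3c6∈{2}] r3c6's peers cover all but 2, so r3c6=2.

Answer: 9 7 8 3 5 1 4 2 6 / 4 3 2 8 9 6 1 7 5 / 5 6 1 4 7 2 3 8 9 / 2 1 6 5 8 3 9 4 7 / 3 8 4 7 2 9 6 5 1 / 7 9 5 6 1 4 2 3 8 / 8 2 3 1 6 7 5 9 4 / 1 5 9 2 4 8 7 6 3 / 6 4 7 9 3 5 8 1 2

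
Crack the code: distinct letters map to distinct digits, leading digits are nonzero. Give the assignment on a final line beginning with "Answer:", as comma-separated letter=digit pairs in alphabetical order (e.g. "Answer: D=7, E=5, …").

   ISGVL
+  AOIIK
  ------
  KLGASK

Step 1. [col 1: L + K ≡ K (mod 10)] from column 1 (nothing yet, carry-in 0, all letters distinct, none taken yet): L must equal 0, so L=0.
Step 2. [col 1: L + K ≡ K (mod 10)] column 1 (L + K ≡ K (mod 10), carry-in 0) doesn't pin K yet; pick K=1 and continue. So K=1.
Step 3. [col 2: V + I ≡ S (mod 10)] several values work for I in column 2 (V + I ≡ S (mod 10), carry-in 0); try I=2 ⇒ I=2.
Step 4. [col 2: V + I ≡ S (mod 10)] S=6 is one option consistent with column 2 (V + I ≡ S (mod 10), carry-in 0) — take it, so S=6.
Step 5. [col 2: V + I ≡ S (mod 10)] in column 2 we have V+I≡S with carry-in 0; given I=2, S=6 and digits 0,1,2,6 already taken and all letters distinct, that pins V to 4. So V=4.
Step 6. [col 3: G + I ≡ A (mod 10)] G=5 is one option consistent with column 3 (G + I ≡ A (mod 10), carry-in 0) — take it, so G=5.
Step 7. [col 3: G + I ≡ A (mod 10)] from column 3 (G=5, I=2, carry-in 0, digits 0,1,2,4,5,6 already taken and all letters distinct): A must equal 7 ⇒ A=7.
Step 8. [col 4: S + O ≡ G (mod 10)] column 4 reads S+O+carry(0)=G with S=6, G=5; with digits 0,1,2,4,5,6,7 already taken and all letters distinct, the only value for O is 9, so O=9.

Answer: A=7, G=5, I=2, K=1, L=0, O=9, S=6, V=4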